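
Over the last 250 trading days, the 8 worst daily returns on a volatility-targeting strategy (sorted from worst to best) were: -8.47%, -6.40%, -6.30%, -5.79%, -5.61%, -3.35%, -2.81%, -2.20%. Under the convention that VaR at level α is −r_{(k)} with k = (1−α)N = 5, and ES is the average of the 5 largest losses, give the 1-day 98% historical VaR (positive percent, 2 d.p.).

k = 5; the 5th lowest return is -5.61%, so VaR = 5.61%.

5.61%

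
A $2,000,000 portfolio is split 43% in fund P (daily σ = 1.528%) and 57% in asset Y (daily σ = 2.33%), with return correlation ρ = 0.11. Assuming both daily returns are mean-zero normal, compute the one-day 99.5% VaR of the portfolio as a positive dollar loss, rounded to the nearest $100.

σ_p² = 0.43²·1.528² + 0.57²·2.33² + 2·0.11·0.43·0.57·1.528·2.33 = 2.3875 (%²).
σ_p = √2.3875 = 1.545%.
At 99.5%, z = 2.576.
VaR = 2.576 × 1.545% = 3.980%; on $2,000,000 that is $79,600.

$79,600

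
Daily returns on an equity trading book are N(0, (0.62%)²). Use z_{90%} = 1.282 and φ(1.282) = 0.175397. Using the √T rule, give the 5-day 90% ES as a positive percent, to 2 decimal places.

σ_{5d} = 0.62% × √5 = 1.386%.
ES multiplier = φ(z)/(1−α) = 0.175397/0.1 = 1.754.
ES = 1.386% × 1.754 = 2.431%.

2.43%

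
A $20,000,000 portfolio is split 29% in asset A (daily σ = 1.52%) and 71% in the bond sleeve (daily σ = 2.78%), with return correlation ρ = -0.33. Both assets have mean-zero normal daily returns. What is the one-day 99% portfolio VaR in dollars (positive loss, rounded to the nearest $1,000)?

σ_p² = 0.29²·1.52² + 0.71²·2.78² + 2·-0.33·0.29·0.71·1.52·2.78 = 3.5160 (%²).
σ_p = √3.5160 = 1.875%.
At 99%, z = 2.326.
VaR = 2.326 × 1.875% = 4.361%; on $20,000,000 that is $872,200.

$872,000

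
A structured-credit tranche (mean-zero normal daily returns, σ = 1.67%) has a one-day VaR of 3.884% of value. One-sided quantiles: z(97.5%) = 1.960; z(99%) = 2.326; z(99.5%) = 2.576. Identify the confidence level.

Implied z = VaR/σ = 3.884 / 1.67 = 2.326.
This matches z(99%) = 2.326.

99%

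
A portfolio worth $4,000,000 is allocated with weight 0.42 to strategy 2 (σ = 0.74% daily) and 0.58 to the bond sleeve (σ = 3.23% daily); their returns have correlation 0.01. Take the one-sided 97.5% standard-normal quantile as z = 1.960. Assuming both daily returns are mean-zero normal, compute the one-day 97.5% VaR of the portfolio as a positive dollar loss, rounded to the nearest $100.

$149,100

σ_p² = 0.42²·0.74² + 0.58²·3.23² + 2·0.01·0.42·0.58·0.74·3.23 = 3.6179 (%²).
σ_p = √3.6179 = 1.902%.
VaR = 1.960 × 1.902% = 3.728%; on $4,000,000 that is $149,120.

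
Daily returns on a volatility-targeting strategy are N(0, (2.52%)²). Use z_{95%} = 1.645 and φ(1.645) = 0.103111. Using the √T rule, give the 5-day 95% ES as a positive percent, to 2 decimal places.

11.62%

σ_{5d} = 2.52% × √5 = 5.635%.
ES multiplier = φ(z)/(1−α) = 0.103111/0.05 = 2.062.
ES = 5.635% × 2.062 = 11.619%.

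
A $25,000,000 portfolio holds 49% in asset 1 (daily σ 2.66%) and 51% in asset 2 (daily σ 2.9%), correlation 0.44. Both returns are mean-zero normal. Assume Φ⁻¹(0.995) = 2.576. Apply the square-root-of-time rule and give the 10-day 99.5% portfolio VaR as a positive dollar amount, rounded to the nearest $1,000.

$4,812,000

σ_p = √(0.49²·2.66² + 0.51²·2.9² + 2·0.44·0.49·0.51·2.66·2.9) = 2.363%.
σ_{10d} = 2.363% × √10 = 7.472%.
VaR = 2.576 × 7.472% = 19.248%; on $25,000,000 that is $4,812,000.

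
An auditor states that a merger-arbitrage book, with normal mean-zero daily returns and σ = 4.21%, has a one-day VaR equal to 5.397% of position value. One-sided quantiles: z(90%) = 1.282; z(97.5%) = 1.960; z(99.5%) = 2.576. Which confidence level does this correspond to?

90%

Implied z = VaR/σ = 5.397 / 4.21 = 1.282.
This matches z(90%) = 1.282.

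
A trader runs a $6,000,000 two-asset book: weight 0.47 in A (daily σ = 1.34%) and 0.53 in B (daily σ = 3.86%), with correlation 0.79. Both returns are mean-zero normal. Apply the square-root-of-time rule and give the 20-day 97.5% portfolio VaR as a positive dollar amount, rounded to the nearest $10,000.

σ_p = √(0.47²·1.34² + 0.53²·3.86² + 2·0.79·0.47·0.53·1.34·3.86) = 2.572%.
σ_{20d} = 2.572% × √20 = 11.502%.
z(97.5%) = 1.960.
VaR = 1.960 × 11.502% = 22.544%; on $6,000,000 that is $1,352,640.

$1,350,000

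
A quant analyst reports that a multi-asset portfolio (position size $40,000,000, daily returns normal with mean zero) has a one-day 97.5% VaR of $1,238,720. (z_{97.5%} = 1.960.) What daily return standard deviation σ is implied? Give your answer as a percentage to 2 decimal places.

1.58%

VaR as a fraction: $1,238,720 / $40,000,000 = 3.097%.
σ = VaR / z = 3.097% / 1.960 = 1.580%.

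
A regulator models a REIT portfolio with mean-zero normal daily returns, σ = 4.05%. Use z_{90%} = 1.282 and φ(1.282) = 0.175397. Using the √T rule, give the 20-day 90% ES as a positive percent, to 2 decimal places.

31.77%

σ_{20d} = 4.05% × √20 = 18.112%.
ES multiplier = φ(z)/(1−α) = 0.175397/0.1 = 1.754.
ES = 18.112% × 1.754 = 31.768%.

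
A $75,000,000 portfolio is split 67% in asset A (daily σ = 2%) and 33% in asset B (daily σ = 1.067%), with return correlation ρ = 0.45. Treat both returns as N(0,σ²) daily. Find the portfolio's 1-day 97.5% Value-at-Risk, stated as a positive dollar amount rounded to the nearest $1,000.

σ_p² = 0.67²·2² + 0.33²·1.067² + 2·0.45·0.67·0.33·2·1.067 = 2.3442 (%²).
σ_p = √2.3442 = 1.531%.
At 97.5%, z = 1.960.
VaR = 1.960 × 1.531% = 3.001%; on $75,000,000 that is $2,250,750.

$2,251,000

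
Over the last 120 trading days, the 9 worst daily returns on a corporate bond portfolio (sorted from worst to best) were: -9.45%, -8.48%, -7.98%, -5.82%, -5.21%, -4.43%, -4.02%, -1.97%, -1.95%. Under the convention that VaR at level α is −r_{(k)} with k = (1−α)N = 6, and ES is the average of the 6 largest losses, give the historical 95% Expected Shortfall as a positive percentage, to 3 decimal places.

6.895%

The 6 worst returns sum to -41.37%.
ES = −(-41.37%) / 6 = 6.895%.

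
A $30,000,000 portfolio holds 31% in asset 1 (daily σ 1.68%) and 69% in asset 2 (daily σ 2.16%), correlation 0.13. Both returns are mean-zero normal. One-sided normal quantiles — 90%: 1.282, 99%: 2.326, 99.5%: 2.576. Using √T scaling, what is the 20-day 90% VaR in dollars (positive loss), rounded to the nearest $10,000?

$2,820,000

σ_p = √(0.31²·1.68² + 0.69²·2.16² + 2·0.13·0.31·0.69·1.68·2.16) = 1.641%.
σ_{20d} = 1.641% × √20 = 7.339%.
VaR = 1.282 × 7.339% = 9.409%; on $30,000,000 that is $2,822,700.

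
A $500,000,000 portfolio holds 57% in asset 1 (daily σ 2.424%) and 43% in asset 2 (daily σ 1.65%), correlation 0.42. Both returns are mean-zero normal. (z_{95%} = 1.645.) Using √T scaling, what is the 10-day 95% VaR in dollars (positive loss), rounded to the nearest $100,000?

σ_p = √(0.57²·2.424² + 0.43²·1.65² + 2·0.42·0.57·0.43·2.424·1.65) = 1.799%.
σ_{10d} = 1.799% × √10 = 5.689%.
VaR = 1.645 × 5.689% = 9.358%; on $500,000,000 that is $46,790,000.

$46,800,000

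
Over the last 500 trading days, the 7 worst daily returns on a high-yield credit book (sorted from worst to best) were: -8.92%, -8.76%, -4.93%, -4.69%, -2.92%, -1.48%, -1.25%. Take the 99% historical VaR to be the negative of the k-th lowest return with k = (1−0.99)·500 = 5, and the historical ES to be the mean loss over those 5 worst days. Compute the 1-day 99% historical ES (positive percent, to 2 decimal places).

6.04%

The 5 worst returns sum to -30.22%.
ES = −(-30.22%) / 5 = 6.044% ≈ 6.04%.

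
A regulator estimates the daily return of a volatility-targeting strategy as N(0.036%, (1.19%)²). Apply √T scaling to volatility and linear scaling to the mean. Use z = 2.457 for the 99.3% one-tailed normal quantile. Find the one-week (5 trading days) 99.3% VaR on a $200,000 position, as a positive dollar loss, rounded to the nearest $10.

σ_{5d} = 1.19% × √5 = 2.661%; μ_{5d} = 5 × 0.036% = 0.180%.
VaR = −(0.180%) + 2.457 × 2.661% = 6.358%.
On $200,000: 0.06358 × $200,000 = $12,716.

$12,720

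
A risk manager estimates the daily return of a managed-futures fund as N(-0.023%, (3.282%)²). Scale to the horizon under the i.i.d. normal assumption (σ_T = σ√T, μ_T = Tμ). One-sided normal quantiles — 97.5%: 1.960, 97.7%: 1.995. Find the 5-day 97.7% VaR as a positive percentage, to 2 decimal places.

σ_{5d} = 3.282% × √5 = 7.339%; μ_{5d} = 5 × -0.023% = -0.115%.
VaR = −(-0.115%) + 1.995 × 7.339% = 14.756%.

14.76%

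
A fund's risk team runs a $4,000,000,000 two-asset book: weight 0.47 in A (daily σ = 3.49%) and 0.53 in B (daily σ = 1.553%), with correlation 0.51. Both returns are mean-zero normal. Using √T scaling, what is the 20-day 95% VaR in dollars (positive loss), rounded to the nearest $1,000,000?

σ_p = √(0.47²·3.49² + 0.53²·1.553² + 2·0.51·0.47·0.53·3.49·1.553) = 2.178%.
σ_{20d} = 2.178% × √20 = 9.740%.
z(95%) = 1.645.
VaR = 1.645 × 9.740% = 16.022%; on $4,000,000,000 that is $640,880,000.

$641,000,000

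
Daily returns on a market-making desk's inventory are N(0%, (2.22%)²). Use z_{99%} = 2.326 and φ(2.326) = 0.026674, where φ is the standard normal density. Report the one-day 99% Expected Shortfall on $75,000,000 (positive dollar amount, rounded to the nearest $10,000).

$4,440,000

Tail multiplier: φ(z)/(1−α) = 0.026674 / 0.01 = 2.667.
ES = 2.22% × 2.667 = 5.921%.
On $75,000,000: 0.05921 × $75,000,000 = $4,440,750.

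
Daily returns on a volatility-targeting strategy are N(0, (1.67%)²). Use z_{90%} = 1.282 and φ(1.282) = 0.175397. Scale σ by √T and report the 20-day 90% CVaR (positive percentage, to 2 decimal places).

13.10%

σ_{20d} = 1.67% × √20 = 7.468%.
ES multiplier = φ(z)/(1−α) = 0.175397/0.1 = 1.754.
ES = 7.468% × 1.754 = 13.099%.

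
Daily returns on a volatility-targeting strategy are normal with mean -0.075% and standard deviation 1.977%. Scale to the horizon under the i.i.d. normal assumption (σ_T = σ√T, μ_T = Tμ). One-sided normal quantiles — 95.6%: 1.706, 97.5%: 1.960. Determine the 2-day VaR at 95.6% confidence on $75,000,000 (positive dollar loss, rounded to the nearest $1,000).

σ_{2d} = 1.977% × √2 = 2.796%; μ_{2d} = 2 × -0.075% = -0.150%.
VaR = −(-0.150%) + 1.706 × 2.796% = 4.920%.
On $75,000,000: 0.04920 × $75,000,000 = $3,690,000.

$3,690,000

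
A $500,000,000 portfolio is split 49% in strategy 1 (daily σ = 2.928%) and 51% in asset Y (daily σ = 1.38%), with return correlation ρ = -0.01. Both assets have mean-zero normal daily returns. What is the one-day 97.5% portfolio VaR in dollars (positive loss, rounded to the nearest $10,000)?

σ_p² = 0.49²·2.928² + 0.51²·1.38² + 2·-0.01·0.49·0.51·2.928·1.38 = 2.5336 (%²).
σ_p = √2.5336 = 1.592%.
At 97.5%, z = 1.960.
VaR = 1.960 × 1.592% = 3.120%; on $500,000,000 that is $15,600,000.

$15,600,000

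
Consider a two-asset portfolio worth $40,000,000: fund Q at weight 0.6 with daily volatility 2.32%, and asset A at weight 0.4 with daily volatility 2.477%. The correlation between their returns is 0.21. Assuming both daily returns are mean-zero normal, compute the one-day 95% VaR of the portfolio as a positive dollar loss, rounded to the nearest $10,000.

σ_p² = 0.6²·2.32² + 0.4²·2.477² + 2·0.21·0.6·0.4·2.32·2.477 = 3.4986 (%²).
σ_p = √3.4986 = 1.870%.
At 95%, z = 1.645.
VaR = 1.645 × 1.870% = 3.076%; on $40,000,000 that is $1,230,400.

$1,230,000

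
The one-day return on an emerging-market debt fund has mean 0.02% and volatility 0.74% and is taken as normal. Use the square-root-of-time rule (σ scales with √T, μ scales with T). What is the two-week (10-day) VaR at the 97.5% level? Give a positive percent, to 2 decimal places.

At 97.5%, z = 1.960.
σ_{10d} = 0.74% × √10 = 2.340%; μ_{10d} = 10 × 0.02% = 0.200%.
VaR = −(0.200%) + 1.960 × 2.340% = 4.386%.

4.39%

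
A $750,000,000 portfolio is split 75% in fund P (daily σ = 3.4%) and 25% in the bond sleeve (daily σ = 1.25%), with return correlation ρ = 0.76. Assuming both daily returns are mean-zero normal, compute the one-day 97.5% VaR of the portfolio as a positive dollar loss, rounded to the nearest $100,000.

$41,100,000

σ_p² = 0.75²·3.4² + 0.25²·1.25² + 2·0.76·0.75·0.25·3.4·1.25 = 7.8114 (%²).
σ_p = √7.8114 = 2.795%.
At 97.5%, z = 1.960.
VaR = 1.960 × 2.795% = 5.478%; on $750,000,000 that is $41,085,000.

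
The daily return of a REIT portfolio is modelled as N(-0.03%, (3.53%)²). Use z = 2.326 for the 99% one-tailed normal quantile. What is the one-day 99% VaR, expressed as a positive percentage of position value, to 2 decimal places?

8.24%

VaR = −μ + z·σ = −(-0.03%) + 2.326 × 3.53% = 8.241%.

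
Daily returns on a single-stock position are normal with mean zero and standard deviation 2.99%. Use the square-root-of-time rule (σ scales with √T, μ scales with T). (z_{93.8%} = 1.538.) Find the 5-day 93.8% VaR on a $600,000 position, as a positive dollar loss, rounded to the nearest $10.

σ_{5d} = 2.99% × √5 = 6.686%.
VaR = 1.538 × 6.686% = 10.283%.
On $600,000: 0.10283 × $600,000 = $61,698.

$61,700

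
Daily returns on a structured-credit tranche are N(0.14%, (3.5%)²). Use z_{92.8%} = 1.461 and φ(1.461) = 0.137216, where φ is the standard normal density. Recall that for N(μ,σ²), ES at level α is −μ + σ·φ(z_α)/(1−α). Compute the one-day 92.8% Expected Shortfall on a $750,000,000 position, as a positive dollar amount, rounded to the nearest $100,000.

$49,000,000

Tail multiplier: φ(z)/(1−α) = 0.137216 / 0.072 = 1.906.
ES = −(0.14%) + 3.5% × 1.906 = 6.531%.
On $750,000,000: 0.06531 × $750,000,000 = $48,982,500.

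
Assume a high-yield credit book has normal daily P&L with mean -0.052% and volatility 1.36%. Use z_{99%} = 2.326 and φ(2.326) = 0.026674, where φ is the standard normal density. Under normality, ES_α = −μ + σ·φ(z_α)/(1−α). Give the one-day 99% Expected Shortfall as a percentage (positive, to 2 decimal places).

Tail multiplier: φ(z)/(1−α) = 0.026674 / 0.01 = 2.667.
ES = −(-0.052%) + 1.36% × 2.667 = 3.679%.

3.68%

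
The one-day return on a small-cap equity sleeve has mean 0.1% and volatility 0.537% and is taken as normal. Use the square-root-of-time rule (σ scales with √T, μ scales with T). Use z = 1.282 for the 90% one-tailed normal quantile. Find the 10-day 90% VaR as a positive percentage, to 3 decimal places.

1.177%

σ_{10d} = 0.537% × √10 = 1.698%; μ_{10d} = 10 × 0.1% = 1.000%.
VaR = −(1.000%) + 1.282 × 1.698% = 1.177%.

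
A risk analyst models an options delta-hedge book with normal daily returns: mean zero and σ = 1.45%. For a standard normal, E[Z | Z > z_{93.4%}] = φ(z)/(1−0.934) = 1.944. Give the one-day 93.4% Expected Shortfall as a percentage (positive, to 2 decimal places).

ES = 1.45% × 1.944 = 2.819%.

2.82%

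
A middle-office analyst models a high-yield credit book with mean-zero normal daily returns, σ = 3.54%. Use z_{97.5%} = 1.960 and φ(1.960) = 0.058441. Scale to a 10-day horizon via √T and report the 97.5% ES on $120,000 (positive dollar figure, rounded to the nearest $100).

$31,400

σ_{10d} = 3.54% × √10 = 11.194%.
ES multiplier = φ(z)/(1−α) = 0.058441/0.025 = 2.338.
ES = 11.194% × 2.338 = 26.172%; on $120,000: $31,406.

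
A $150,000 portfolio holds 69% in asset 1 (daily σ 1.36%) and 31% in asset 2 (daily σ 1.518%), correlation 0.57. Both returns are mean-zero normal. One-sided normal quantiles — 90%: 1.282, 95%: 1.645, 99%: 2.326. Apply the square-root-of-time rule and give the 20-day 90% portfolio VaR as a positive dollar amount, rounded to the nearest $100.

$10,900

σ_p = √(0.69²·1.36² + 0.31²·1.518² + 2·0.57·0.69·0.31·1.36·1.518) = 1.267%.
σ_{20d} = 1.267% × √20 = 5.666%.
VaR = 1.282 × 5.666% = 7.264%; on $150,000 that is $10,896.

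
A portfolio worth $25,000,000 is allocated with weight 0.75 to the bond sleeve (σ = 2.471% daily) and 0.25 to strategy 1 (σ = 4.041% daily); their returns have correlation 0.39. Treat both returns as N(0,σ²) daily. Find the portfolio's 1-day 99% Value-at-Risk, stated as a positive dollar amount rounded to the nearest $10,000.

σ_p² = 0.75²·2.471² + 0.25²·4.041² + 2·0.39·0.75·0.25·2.471·4.041 = 5.9155 (%²).
σ_p = √5.9155 = 2.432%.
At 99%, z = 2.326.
VaR = 2.326 × 2.432% = 5.657%; on $25,000,000 that is $1,414,250.

$1,410,000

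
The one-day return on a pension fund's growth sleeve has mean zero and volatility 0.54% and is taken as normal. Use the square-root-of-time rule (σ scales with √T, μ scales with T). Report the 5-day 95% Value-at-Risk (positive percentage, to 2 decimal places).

1.99%

At 95%, z = 1.645.
σ_{5d} = 0.54% × √5 = 1.207%.
VaR = 1.645 × 1.207% = 1.986%.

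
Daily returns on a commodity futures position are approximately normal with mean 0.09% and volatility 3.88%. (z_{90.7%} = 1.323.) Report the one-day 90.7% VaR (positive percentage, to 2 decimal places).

5.04%

VaR = −μ + z·σ = −(0.09%) + 1.323 × 3.88% = 5.043%.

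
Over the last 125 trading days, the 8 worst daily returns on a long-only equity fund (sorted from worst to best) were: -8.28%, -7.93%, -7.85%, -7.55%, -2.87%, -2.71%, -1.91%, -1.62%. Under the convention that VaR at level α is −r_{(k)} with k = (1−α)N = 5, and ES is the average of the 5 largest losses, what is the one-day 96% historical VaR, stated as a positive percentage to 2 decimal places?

2.87%

k = 5; the 5th lowest return is -2.87%, so VaR = 2.87%.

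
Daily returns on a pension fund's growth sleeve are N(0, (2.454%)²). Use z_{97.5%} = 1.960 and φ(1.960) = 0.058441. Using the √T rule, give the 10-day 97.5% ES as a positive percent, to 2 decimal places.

18.14%

σ_{10d} = 2.454% × √10 = 7.760%.
ES multiplier = φ(z)/(1−α) = 0.058441/0.025 = 2.338.
ES = 7.760% × 2.338 = 18.143%.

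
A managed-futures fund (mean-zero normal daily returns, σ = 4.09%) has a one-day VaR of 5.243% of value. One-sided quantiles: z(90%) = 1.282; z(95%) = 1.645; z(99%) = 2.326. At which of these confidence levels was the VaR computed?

90%

Implied z = VaR/σ = 5.243 / 4.09 = 1.282.
This matches z(90%) = 1.282.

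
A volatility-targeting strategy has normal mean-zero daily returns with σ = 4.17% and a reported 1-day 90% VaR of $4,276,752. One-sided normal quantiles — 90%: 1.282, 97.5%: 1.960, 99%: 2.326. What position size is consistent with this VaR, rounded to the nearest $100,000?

$80,000,000

VaR as a fraction of value: z·σ = 1.282 × 4.17% = 5.34594%.
Position = $4,276,752 / 0.0534594 = $80,000,000.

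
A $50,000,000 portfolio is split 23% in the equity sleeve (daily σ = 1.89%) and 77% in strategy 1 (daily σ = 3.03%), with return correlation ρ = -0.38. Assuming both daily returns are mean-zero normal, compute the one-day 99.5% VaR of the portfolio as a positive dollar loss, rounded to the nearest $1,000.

$2,840,000

σ_p² = 0.23²·1.89² + 0.77²·3.03² + 2·-0.38·0.23·0.77·1.89·3.03 = 4.8615 (%²).
σ_p = √4.8615 = 2.205%.
At 99.5%, z = 2.576.
VaR = 2.576 × 2.205% = 5.680%; on $50,000,000 that is $2,840,000.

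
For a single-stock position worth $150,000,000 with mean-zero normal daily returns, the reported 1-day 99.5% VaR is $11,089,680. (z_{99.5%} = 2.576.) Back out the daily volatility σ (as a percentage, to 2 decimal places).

2.87%

VaR as a fraction: $11,089,680 / $150,000,000 = 7.393%.
σ = VaR / z = 7.393% / 2.576 = 2.870%.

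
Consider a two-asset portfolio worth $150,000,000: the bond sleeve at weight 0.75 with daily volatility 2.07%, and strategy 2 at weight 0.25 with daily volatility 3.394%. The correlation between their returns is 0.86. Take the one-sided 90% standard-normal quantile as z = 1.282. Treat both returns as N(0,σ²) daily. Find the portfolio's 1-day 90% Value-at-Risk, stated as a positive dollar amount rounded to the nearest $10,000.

$4,470,000

σ_p² = 0.75²·2.07² + 0.25²·3.394² + 2·0.86·0.75·0.25·2.07·3.394 = 5.3960 (%²).
σ_p = √5.3960 = 2.323%.
VaR = 1.282 × 2.323% = 2.978%; on $150,000,000 that is $4,467,000.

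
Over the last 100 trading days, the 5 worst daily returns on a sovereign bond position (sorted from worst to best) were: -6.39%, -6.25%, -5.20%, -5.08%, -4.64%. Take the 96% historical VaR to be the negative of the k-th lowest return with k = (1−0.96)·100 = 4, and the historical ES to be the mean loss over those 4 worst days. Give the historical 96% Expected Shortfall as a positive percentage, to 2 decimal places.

The 4 worst returns sum to -22.92%.
ES = −(-22.92%) / 4 = 5.73%.

5.73%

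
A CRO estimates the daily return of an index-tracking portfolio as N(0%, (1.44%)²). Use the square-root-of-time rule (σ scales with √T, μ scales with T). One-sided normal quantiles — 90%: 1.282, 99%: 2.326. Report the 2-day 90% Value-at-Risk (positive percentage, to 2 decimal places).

σ_{2d} = 1.44% × √2 = 2.036%.
VaR = 1.282 × 2.036% = 2.610%.

2.61%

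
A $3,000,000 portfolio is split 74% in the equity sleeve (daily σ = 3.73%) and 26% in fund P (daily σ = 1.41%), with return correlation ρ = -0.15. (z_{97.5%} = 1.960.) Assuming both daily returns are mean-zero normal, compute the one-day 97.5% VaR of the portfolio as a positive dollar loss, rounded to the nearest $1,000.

σ_p² = 0.74²·3.73² + 0.26²·1.41² + 2·-0.15·0.74·0.26·3.73·1.41 = 7.4495 (%²).
σ_p = √7.4495 = 2.729%.
VaR = 1.960 × 2.729% = 5.349%; on $3,000,000 that is $160,470.

$160,000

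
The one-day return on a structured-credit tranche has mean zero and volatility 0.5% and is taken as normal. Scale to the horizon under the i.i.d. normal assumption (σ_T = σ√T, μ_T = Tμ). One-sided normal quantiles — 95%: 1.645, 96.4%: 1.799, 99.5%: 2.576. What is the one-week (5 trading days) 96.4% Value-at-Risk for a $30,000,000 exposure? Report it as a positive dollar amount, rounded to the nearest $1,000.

$603,000

σ_{5d} = 0.5% × √5 = 1.118%.
VaR = 1.799 × 1.118% = 2.011%.
On $30,000,000: 0.02011 × $30,000,000 = $603,300.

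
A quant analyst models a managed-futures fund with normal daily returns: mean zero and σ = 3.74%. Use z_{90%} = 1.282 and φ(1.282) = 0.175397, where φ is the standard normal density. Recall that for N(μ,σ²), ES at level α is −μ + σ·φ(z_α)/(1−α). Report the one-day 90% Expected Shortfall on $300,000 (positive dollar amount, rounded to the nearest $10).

Tail multiplier: φ(z)/(1−α) = 0.175397 / 0.1 = 1.754.
ES = 3.74% × 1.754 = 6.560%.
On $300,000: 0.06560 × $300,000 = $19,680.

$19,680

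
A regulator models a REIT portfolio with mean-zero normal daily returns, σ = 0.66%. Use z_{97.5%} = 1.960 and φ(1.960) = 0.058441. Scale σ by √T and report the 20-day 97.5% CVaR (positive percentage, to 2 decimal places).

6.90%

σ_{20d} = 0.66% × √20 = 2.952%.
ES multiplier = φ(z)/(1−α) = 0.058441/0.025 = 2.338.
ES = 2.952% × 2.338 = 6.902%.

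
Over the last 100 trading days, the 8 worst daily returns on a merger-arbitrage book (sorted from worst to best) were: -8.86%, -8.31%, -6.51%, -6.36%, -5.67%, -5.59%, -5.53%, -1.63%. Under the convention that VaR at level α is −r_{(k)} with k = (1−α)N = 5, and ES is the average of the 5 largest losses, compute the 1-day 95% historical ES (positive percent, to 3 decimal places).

The 5 worst returns sum to -35.71%.
ES = −(-35.71%) / 5 = 7.142%.

7.142%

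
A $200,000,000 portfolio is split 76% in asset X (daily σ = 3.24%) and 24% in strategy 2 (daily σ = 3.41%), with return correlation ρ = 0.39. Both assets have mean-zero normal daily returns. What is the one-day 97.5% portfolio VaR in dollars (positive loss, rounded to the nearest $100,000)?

$11,300,000

σ_p² = 0.76²·3.24² + 0.24²·3.41² + 2·0.39·0.76·0.24·3.24·3.41 = 8.3051 (%²).
σ_p = √8.3051 = 2.882%.
At 97.5%, z = 1.960.
VaR = 1.960 × 2.882% = 5.649%; on $200,000,000 that is $11,298,000.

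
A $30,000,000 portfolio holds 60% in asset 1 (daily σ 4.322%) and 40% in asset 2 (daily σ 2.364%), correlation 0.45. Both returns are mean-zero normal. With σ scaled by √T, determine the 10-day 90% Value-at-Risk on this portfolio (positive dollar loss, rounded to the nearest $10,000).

$3,810,000

σ_p = √(0.6²·4.322² + 0.4²·2.364² + 2·0.45·0.6·0.4·4.322·2.364) = 3.135%.
σ_{10d} = 3.135% × √10 = 9.914%.
z(90%) = 1.282.
VaR = 1.282 × 9.914% = 12.710%; on $30,000,000 that is $3,813,000.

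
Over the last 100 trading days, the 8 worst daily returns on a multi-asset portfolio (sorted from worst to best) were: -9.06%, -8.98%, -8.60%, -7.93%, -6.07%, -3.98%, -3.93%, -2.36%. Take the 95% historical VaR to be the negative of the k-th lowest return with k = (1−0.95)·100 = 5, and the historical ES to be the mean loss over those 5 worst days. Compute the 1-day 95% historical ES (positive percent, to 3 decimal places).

8.128%

The 5 worst returns sum to -40.64%.
ES = −(-40.64%) / 5 = 8.128%.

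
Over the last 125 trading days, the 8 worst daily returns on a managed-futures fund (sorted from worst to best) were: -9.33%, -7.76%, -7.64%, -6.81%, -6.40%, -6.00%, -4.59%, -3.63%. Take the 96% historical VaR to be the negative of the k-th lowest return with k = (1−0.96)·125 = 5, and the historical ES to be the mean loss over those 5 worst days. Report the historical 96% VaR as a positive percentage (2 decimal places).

6.40%

k = 5; the 5th lowest return is -6.40%, so VaR = 6.40%.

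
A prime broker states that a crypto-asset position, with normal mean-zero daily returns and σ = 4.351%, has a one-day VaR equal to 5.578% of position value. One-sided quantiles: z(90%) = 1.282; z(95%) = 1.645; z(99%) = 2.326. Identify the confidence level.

90%

Implied z = VaR/σ = 5.578 / 4.351 = 1.282.
This matches z(90%) = 1.282.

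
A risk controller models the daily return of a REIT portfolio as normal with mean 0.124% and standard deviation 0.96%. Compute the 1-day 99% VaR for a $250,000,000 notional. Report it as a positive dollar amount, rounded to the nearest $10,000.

At 99% one-sided, z = 2.326.
VaR = −μ + z·σ = −(0.124%) + 2.326 × 0.96% = 2.109%.
On $250,000,000: 0.02109 × $250,000,000 = $5,272,500.

$5,270,000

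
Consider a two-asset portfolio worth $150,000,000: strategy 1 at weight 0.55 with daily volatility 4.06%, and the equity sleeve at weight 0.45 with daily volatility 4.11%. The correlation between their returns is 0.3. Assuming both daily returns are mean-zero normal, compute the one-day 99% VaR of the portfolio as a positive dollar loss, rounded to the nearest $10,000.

$11,510,000

σ_p² = 0.55²·4.06² + 0.45²·4.11² + 2·0.3·0.55·0.45·4.06·4.11 = 10.8849 (%²).
σ_p = √10.8849 = 3.299%.
At 99%, z = 2.326.
VaR = 2.326 × 3.299% = 7.673%; on $150,000,000 that is $11,509,500.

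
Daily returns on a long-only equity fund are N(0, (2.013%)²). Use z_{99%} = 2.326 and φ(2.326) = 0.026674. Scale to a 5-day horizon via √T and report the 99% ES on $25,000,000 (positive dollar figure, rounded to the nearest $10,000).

σ_{5d} = 2.013% × √5 = 4.501%.
ES multiplier = φ(z)/(1−α) = 0.026674/0.01 = 2.667.
ES = 4.501% × 2.667 = 12.004%; on $25,000,000: $3,001,000.

$3,000,000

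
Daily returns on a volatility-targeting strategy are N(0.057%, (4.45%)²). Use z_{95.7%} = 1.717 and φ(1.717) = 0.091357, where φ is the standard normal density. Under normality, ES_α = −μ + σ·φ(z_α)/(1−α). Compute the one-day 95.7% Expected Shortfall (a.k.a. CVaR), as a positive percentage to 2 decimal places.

9.40%

Tail multiplier: φ(z)/(1−α) = 0.091357 / 0.043 = 2.125.
ES = −(0.057%) + 4.45% × 2.125 = 9.399%.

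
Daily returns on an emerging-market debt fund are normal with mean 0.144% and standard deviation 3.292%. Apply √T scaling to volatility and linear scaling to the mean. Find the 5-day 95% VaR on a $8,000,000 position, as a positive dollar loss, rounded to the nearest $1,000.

At 95%, z = 1.645.
σ_{5d} = 3.292% × √5 = 7.361%; μ_{5d} = 5 × 0.144% = 0.720%.
VaR = −(0.720%) + 1.645 × 7.361% = 11.389%.
On $8,000,000: 0.11389 × $8,000,000 = $911,120.

$911,000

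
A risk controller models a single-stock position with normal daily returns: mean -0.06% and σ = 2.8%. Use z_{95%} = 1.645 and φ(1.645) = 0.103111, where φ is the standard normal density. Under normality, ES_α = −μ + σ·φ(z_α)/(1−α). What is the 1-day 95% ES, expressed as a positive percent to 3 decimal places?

Tail multiplier: φ(z)/(1−α) = 0.103111 / 0.05 = 2.062.
ES = −(-0.06%) + 2.8% × 2.062 = 5.834%.

5.834%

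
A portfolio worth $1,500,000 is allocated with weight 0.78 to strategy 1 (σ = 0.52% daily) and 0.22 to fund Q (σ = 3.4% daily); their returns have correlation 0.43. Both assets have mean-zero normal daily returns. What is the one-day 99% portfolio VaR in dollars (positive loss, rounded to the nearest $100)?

$34,600

σ_p² = 0.78²·0.52² + 0.22²·3.4² + 2·0.43·0.78·0.22·0.52·3.4 = 0.9849 (%²).
σ_p = √0.9849 = 0.992%.
At 99%, z = 2.326.
VaR = 2.326 × 0.992% = 2.307%; on $1,500,000 that is $34,605.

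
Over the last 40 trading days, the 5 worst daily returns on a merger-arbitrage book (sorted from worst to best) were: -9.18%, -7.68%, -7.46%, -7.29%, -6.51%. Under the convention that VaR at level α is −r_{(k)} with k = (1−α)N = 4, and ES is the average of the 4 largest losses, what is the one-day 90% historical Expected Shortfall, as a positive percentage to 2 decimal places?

The 4 worst returns sum to -31.61%.
ES = −(-31.61%) / 4 = 7.9025% ≈ 7.90%.

7.90%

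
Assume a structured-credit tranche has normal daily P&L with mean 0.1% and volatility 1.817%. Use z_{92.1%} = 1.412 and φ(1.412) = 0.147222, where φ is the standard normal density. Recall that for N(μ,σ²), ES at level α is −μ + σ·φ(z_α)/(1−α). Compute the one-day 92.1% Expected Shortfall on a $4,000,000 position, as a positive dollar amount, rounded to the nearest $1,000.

Tail multiplier: φ(z)/(1−α) = 0.147222 / 0.079 = 1.864.
ES = −(0.1%) + 1.817% × 1.864 = 3.287%.
On $4,000,000: 0.03287 × $4,000,000 = $131,480.

$131,000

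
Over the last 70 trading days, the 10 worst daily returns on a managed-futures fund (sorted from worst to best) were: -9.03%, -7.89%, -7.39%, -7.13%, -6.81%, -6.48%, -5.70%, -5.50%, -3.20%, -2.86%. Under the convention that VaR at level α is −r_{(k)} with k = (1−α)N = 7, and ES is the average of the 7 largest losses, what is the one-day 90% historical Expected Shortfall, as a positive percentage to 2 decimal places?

7.20%

The 7 worst returns sum to -50.43%.
ES = −(-50.43%) / 7 = 7.2042…% ≈ 7.20%.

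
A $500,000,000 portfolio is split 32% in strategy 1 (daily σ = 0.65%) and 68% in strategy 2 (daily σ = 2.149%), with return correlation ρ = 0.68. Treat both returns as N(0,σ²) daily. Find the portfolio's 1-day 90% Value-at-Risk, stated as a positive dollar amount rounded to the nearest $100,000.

$10,300,000

σ_p² = 0.32²·0.65² + 0.68²·2.149² + 2·0.68·0.32·0.68·0.65·2.149 = 2.5921 (%²).
σ_p = √2.5921 = 1.610%.
At 90%, z = 1.282.
VaR = 1.282 × 1.610% = 2.064%; on $500,000,000 that is $10,320,000.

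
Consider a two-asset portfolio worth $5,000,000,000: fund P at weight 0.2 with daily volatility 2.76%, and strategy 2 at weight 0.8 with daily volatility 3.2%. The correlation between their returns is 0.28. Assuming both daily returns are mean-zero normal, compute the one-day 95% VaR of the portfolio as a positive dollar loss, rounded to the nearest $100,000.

σ_p² = 0.2²·2.76² + 0.8²·3.2² + 2·0.28·0.2·0.8·2.76·3.2 = 7.6497 (%²).
σ_p = √7.6497 = 2.766%.
At 95%, z = 1.645.
VaR = 1.645 × 2.766% = 4.550%; on $5,000,000,000 that is $227,500,000.

$227,500,000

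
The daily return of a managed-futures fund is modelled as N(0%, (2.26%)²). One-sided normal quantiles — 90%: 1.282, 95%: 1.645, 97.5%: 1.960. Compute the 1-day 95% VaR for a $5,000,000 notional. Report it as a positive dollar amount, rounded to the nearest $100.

$185,900

VaR = z·σ = 1.645 × 2.26% = 3.718%.
On $5,000,000: 0.03718 × $5,000,000 = $185,900.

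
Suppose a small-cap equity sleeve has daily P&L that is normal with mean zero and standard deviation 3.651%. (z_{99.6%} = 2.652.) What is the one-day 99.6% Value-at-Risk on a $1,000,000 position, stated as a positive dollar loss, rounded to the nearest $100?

VaR = z·σ = 2.652 × 3.651% = 9.682%.
On $1,000,000: 0.09682 × $1,000,000 = $96,820.

$96,800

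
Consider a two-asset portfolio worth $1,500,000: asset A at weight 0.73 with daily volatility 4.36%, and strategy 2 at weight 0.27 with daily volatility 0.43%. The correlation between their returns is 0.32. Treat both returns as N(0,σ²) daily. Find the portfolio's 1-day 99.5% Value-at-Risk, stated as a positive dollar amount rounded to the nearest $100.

σ_p² = 0.73²·4.36² + 0.27²·0.43² + 2·0.32·0.73·0.27·4.36·0.43 = 10.3802 (%²).
σ_p = √10.3802 = 3.222%.
At 99.5%, z = 2.576.
VaR = 2.576 × 3.222% = 8.300%; on $1,500,000 that is $124,500.

$124,500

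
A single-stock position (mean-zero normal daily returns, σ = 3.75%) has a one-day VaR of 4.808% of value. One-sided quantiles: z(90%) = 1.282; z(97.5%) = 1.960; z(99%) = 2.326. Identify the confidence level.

90%

Implied z = VaR/σ = 4.808 / 3.75 = 1.282.
This matches z(90%) = 1.282.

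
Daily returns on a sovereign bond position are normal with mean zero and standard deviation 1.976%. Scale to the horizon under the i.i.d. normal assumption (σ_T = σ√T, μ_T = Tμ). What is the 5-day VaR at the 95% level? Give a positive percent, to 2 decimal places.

7.27%

At 95%, z = 1.645.
σ_{5d} = 1.976% × √5 = 4.418%.
VaR = 1.645 × 4.418% = 7.268%.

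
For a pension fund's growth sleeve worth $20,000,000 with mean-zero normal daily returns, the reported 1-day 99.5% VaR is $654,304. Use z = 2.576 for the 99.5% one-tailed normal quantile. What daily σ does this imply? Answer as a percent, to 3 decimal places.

1.270%

VaR as a fraction: $654,304 / $20,000,000 = 3.272%.
σ = VaR / z = 3.272% / 2.576 = 1.270%.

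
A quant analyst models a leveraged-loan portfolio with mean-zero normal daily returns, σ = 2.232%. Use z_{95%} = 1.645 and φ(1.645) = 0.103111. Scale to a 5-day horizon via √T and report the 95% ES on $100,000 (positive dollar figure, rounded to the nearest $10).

$10,290

σ_{5d} = 2.232% × √5 = 4.991%.
ES multiplier = φ(z)/(1−α) = 0.103111/0.05 = 2.062.
ES = 4.991% × 2.062 = 10.291%; on $100,000: $10,291.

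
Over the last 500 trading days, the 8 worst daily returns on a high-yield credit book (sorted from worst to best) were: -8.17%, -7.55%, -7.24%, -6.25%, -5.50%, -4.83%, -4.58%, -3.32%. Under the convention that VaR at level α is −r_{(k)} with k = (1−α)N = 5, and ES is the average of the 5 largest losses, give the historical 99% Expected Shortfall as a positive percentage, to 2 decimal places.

The 5 worst returns sum to -34.71%.
ES = −(-34.71%) / 5 = 6.942% ≈ 6.94%.

6.94%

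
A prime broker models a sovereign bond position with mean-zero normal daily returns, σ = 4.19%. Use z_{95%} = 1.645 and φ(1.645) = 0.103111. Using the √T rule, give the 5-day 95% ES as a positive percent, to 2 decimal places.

σ_{5d} = 4.19% × √5 = 9.369%.
ES multiplier = φ(z)/(1−α) = 0.103111/0.05 = 2.062.
ES = 9.369% × 2.062 = 19.319%.

19.32%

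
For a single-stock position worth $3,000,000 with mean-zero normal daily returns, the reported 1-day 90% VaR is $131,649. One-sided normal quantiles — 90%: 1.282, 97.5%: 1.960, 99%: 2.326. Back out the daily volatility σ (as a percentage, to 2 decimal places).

3.42%

VaR as a fraction: $131,649 / $3,000,000 = 4.388%.
σ = VaR / z = 4.388% / 1.282 = 3.423%.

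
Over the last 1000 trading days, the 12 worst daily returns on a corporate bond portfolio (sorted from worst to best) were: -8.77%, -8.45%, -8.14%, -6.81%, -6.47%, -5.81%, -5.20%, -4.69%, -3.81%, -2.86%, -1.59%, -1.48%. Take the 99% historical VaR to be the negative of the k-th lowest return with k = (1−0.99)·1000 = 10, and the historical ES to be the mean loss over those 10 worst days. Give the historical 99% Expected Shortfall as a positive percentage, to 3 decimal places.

The 10 worst returns sum to -61.01%.
ES = −(-61.01%) / 10 = 6.101%.

6.101%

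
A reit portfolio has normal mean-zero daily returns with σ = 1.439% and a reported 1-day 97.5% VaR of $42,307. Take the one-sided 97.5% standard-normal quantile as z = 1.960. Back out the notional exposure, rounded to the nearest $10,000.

VaR as a fraction of value: z·σ = 1.960 × 1.439% = 2.82044%.
Position = $42,307 / 0.0282044 = $1,500,014.

$1,500,000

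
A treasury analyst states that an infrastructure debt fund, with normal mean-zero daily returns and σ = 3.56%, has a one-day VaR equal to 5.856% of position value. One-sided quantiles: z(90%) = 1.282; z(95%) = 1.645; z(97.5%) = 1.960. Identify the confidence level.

95%

Implied z = VaR/σ = 5.856 / 3.56 = 1.645.
This matches z(95%) = 1.645.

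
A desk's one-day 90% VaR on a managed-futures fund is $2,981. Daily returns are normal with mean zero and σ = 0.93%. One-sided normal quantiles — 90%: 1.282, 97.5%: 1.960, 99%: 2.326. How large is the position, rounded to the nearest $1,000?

VaR as a fraction of value: z·σ = 1.282 × 0.93% = 1.19226%.
Position = $2,981 / 0.0119226 = $250,029.

$250,000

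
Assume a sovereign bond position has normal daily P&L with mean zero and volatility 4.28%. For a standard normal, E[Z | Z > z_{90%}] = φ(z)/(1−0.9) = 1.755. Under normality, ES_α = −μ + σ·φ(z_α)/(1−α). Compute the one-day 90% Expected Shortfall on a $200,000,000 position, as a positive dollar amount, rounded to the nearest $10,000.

ES = 4.28% × 1.755 = 7.511%.
On $200,000,000: 0.07511 × $200,000,000 = $15,022,000.

$15,020,000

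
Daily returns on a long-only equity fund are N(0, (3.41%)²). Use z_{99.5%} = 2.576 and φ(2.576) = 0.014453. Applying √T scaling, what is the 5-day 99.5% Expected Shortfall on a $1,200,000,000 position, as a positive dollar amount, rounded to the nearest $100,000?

$264,500,000

σ_{5d} = 3.41% × √5 = 7.625%.
ES multiplier = φ(z)/(1−α) = 0.014453/0.005 = 2.891.
ES = 7.625% × 2.891 = 22.044%; on $1,200,000,000: $264,528,000.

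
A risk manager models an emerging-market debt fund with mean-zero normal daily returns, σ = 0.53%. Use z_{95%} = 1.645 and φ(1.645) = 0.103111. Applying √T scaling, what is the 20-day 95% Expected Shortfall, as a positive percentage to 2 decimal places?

σ_{20d} = 0.53% × √20 = 2.370%.
ES multiplier = φ(z)/(1−α) = 0.103111/0.05 = 2.062.
ES = 2.370% × 2.062 = 4.887%.

4.89%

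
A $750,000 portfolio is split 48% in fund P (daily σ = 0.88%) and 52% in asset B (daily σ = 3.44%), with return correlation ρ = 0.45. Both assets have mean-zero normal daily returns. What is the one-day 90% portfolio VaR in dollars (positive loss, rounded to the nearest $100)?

$19,400

σ_p² = 0.48²·0.88² + 0.52²·3.44² + 2·0.45·0.48·0.52·0.88·3.44 = 4.0583 (%²).
σ_p = √4.0583 = 2.015%.
At 90%, z = 1.282.
VaR = 1.282 × 2.015% = 2.583%; on $750,000 that is $19,372.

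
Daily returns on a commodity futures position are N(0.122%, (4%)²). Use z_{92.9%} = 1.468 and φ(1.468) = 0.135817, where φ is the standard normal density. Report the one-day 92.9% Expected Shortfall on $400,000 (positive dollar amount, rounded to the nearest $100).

$30,100

Tail multiplier: φ(z)/(1−α) = 0.135817 / 0.071 = 1.913.
ES = −(0.122%) + 4% × 1.913 = 7.530%.
On $400,000: 0.07530 × $400,000 = $30,120.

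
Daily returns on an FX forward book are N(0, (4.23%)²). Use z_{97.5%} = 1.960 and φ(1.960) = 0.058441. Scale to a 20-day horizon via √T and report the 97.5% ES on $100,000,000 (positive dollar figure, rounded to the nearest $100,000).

$44,200,000

σ_{20d} = 4.23% × √20 = 18.917%.
ES multiplier = φ(z)/(1−α) = 0.058441/0.025 = 2.338.
ES = 18.917% × 2.338 = 44.228%; on $100,000,000: $44,228,000.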